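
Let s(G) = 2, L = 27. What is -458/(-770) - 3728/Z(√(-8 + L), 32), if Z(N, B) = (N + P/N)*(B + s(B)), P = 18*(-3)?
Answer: 229/385 + 1864*√19/595 ≈ 14.250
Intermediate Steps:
P = -54
Z(N, B) = (2 + B)*(N - 54/N) (Z(N, B) = (N - 54/N)*(B + 2) = (N - 54/N)*(2 + B) = (2 + B)*(N - 54/N))
-458/(-770) - 3728/Z(√(-8 + L), 32) = -458/(-770) - 3728*√(-8 + 27)/(-108 - 54*32 + (√(-8 + 27))²*(2 + 32)) = -458*(-1/770) - 3728*√19/(-108 - 1728 + (√19)²*34) = 229/385 - 3728*√19/(-108 - 1728 + 19*34) = 229/385 - 3728*√19/(-108 - 1728 + 646) = 229/385 - 3728*(-√19/1190) = 229/385 - (-1864)*√19/595 = 229/385 + 1864*√19/595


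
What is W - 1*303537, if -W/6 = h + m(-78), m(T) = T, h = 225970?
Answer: -1658889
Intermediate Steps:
W = -1355352 (W = -6*(225970 - 78) = -6*225892 = -1355352)
W - 1*303537 = -1355352 - 1*303537 = -1355352 - 303537 = -1658889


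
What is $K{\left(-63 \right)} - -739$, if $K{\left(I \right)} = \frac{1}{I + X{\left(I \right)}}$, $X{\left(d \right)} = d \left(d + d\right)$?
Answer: $\frac{5819626}{7875} \approx 739.0$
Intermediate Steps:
$X{\left(d \right)} = 2 d^{2}$ ($X{\left(d \right)} = d 2 d = 2 d^{2}$)
$K{\left(I \right)} = \frac{1}{I + 2 I^{2}}$
$K{\left(-63 \right)} - -739 = \frac{1}{\left(-63\right) \left(1 + 2 \left(-63\right)\right)} - -739 = - \frac{1}{63 \left(1 - 126\right)} + 739 = - \frac{1}{63 \left(-125\right)} + 739 = \left(- \frac{1}{63}\right) \left(- \frac{1}{125}\right) + 739 = \frac{1}{7875} + 739 = \frac{5819626}{7875}$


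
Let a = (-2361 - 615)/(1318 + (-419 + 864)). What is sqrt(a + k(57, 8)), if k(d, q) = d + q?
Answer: 23*sqrt(371993)/1763 ≈ 7.9569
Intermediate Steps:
a = -2976/1763 (a = -2976/(1318 + 445) = -2976/1763 ≈ -1.6880)
sqrt(a + k(57, 8)) = sqrt(-2976/1763 + (57 + 8)) = sqrt(-2976/1763 + 65) = sqrt(111619/1763) = 23*sqrt(371993)/1763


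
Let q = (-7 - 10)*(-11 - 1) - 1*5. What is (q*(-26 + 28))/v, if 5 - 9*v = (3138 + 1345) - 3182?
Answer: -199/72 ≈ -2.7639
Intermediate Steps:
q = 199 (q = -17*(-12) - 5 = 204 - 5 = 199)
v = -144 (v = 5/9 - ((3138 + 1345) - 3182)/9 = 5/9 - (4483 - 3182)/9 = 5/9 - ⅑*1301 = 5/9 - 1301/9 = -144)
(q*(-26 + 28))/v = (199*(-26 + 28))/(-144) = (199*2)*(-1/144) = 398*(-1/144) = -199/72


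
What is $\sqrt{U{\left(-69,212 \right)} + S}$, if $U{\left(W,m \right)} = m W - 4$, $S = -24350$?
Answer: $i \sqrt{38982} \approx 197.44 i$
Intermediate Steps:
$U{\left(W,m \right)} = -4 + W m$ ($U{\left(W,m \right)} = W m - 4 = -4 + W m$)
$\sqrt{U{\left(-69,212 \right)} + S} = \sqrt{\left(-4 - 14628\right) - 24350} = \sqrt{-14632 - 24350} = \sqrt{-38982} = i \sqrt{38982}$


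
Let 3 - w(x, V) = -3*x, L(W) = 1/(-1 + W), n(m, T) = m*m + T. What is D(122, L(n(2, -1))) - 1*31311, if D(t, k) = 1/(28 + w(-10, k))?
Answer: -31310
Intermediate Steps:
n(m, T) = T + m² (n(m, T) = m² + T = T + m²)
w(x, V) = 3 + 3*x (w(x, V) = 3 - (-3)*x = 3 + 3*x)
D(t, k) = 1 (D(t, k) = 1/(28 + (3 + 3*(-10))) = 1/(28 + (3 - 30)) = 1/(28 - 27) = 1/1 = 1)
D(122, L(n(2, -1))) - 1*31311 = 1 - 1*31311 = 1 - 31311 = -31310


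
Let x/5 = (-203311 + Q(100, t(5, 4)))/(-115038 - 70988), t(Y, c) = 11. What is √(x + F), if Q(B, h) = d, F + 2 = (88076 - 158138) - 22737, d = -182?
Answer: I*√3211251755061386/186026 ≈ 304.62*I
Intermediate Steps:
F = -92801 (F = -2 + ((88076 - 158138) - 22737) = -2 + (-70062 - 22737) = -2 - 92799 = -92801)
Q(B, h) = -182
x = 1017465/186026 (x = 5*((-203311 - 182)/(-115038 - 70988)) = 5*(-203493/(-186026)) = 5*(-203493*(-1/186026)) = 5*(203493/186026) = 1017465/186026 ≈ 5.4695)
√(x + F) = √(1017465/186026 - 92801) = √(-17262381361/186026) = I*√3211251755061386/186026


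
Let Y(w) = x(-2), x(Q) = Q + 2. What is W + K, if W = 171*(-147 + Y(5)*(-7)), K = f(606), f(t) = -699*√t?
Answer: -25137 - 699*√606 ≈ -42344.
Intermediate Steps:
x(Q) = 2 + Q
Y(w) = 0 (Y(w) = 2 - 2 = 0)
K = -699*√606 ≈ -17207.
W = -25137 (W = 171*(-147 + 0*(-7)) = 171*(-147 + 0) = 171*(-147) = -25137)
W + K = -25137 - 699*√606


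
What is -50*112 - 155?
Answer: -5755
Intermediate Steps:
-50*112 - 155 = -5600 - 155 = -5755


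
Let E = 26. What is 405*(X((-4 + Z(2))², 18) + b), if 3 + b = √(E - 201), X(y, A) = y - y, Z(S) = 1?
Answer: -1215 + 2025*I*√7 ≈ -1215.0 + 5357.6*I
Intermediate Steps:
X(y, A) = 0
b = -3 + 5*I*√7 (b = -3 + √(26 - 201) = -3 + √(-175) = -3 + 5*I*√7 ≈ -3.0 + 13.229*I)
405*(X((-4 + Z(2))², 18) + b) = 405*(0 + (-3 + 5*I*√7)) = 405*(-3 + 5*I*√7) = -1215 + 2025*I*√7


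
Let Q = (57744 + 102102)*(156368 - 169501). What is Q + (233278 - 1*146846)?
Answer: -2099171086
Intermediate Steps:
Q = -2099257518 (Q = 159846*(-13133) = -2099257518)
Q + (233278 - 1*146846) = -2099257518 + (233278 - 1*146846) = -2099257518 + (233278 - 146846) = -2099257518 + 86432 = -2099171086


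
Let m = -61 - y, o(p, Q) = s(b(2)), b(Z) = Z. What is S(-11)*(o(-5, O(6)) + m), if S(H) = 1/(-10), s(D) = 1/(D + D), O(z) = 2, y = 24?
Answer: 339/40 ≈ 8.4750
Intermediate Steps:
s(D) = 1/(2*D)
S(H) = -⅒
o(p, Q) = ¼ (o(p, Q) = (½)/2 = (½)*(½) = ¼)
m = -85 (m = -61 - 1*24 = -61 - 24 = -85)
S(-11)*(o(-5, O(6)) + m) = -(¼ - 85)/10 = -⅒*(-339/4) = 339/40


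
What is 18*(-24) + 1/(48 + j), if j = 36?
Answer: -36287/84 ≈ -431.99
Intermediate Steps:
18*(-24) + 1/(48 + j) = 18*(-24) + 1/(48 + 36) = -432 + 1/84 = -36287/84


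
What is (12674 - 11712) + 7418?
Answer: 8380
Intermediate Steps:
(12674 - 11712) + 7418 = 962 + 7418 = 8380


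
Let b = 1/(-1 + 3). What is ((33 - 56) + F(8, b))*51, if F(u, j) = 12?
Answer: -561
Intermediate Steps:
b = ½ (b = 1/2 = ½ ≈ 0.50000)
((33 - 56) + F(8, b))*51 = ((33 - 56) + 12)*51 = (-23 + 12)*51 = -11*51 = -561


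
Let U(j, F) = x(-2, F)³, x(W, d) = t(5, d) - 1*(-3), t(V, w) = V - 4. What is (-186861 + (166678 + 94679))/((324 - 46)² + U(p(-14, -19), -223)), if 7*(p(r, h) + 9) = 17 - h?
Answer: 18624/19337 ≈ 0.96313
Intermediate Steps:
t(V, w) = -4 + V
p(r, h) = -46/7 - h/7 (p(r, h) = -9 + (17 - h)/7 = -9 + (17/7 - h/7) = -46/7 - h/7)
x(W, d) = 4 (x(W, d) = (-4 + 5) - 1*(-3) = 1 + 3 = 4)
U(j, F) = 64 (U(j, F) = 4³ = 64)
(-186861 + (166678 + 94679))/((324 - 46)² + U(p(-14, -19), -223)) = (-186861 + (166678 + 94679))/((324 - 46)² + 64) = (-186861 + 261357)/(278² + 64) = 74496/(77284 + 64) = 74496/77348 = 74496*(1/77348) = 18624/19337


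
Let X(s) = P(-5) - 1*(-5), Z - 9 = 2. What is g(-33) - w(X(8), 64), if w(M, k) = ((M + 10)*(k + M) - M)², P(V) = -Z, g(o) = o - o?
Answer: -56644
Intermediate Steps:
g(o) = 0
Z = 11 (Z = 9 + 2 = 11)
P(V) = -11 (P(V) = -1*11 = -11)
X(s) = -6 (X(s) = -11 - 1*(-5) = -11 + 5 = -6)
w(M, k) = (-M + (10 + M)*(M + k))² (w(M, k) = ((10 + M)*(M + k) - M)² = (-M + (10 + M)*(M + k))²)
g(-33) - w(X(8), 64) = 0 - ((-6)² + 9*(-6) + 10*64 - 6*64)² = 0 - (36 - 54 + 640 - 384)² = 0 - 1*238² = 0 - 1*56644 = 0 - 56644 = -56644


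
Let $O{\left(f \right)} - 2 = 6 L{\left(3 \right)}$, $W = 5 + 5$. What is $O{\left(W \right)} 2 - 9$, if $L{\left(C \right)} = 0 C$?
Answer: $-5$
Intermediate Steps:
$L{\left(C \right)} = 0$
$W = 10$
$O{\left(f \right)} = 2$ ($O{\left(f \right)} = 2 + 6 \cdot 0 = 2 + 0 = 2$)
$O{\left(W \right)} 2 - 9 = 2 \cdot 2 - 9 = 4 - 9 = -5$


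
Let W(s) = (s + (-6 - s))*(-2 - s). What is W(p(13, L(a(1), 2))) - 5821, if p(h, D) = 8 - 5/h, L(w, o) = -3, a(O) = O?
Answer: -74923/13 ≈ -5763.3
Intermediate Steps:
p(h, D) = 8 - 5/h
W(s) = 12 + 6*s (W(s) = -6*(-2 - s) = 12 + 6*s)
W(p(13, L(a(1), 2))) - 5821 = (12 + 6*(8 - 5/13)) - 5821 = (12 + 6*(99/13)) - 5821 = (12 + 594/13) - 5821 = 750/13 - 5821 = -74923/13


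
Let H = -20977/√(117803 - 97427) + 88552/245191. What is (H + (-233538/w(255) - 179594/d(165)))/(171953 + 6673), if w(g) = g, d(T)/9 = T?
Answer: -5390955308/929132414793 - 20977*√566/606613896 ≈ -0.0066248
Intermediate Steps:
d(T) = 9*T
H = 88552/245191 - 20977*√566/3396 (H = -20977*√566/3396 + 88552*(1/245191) = -20977*√566/3396 + 88552/245191 = 88552/245191 - 20977*√566/3396 ≈ -146.59)
(H + (-233538/w(255) - 179594/d(165)))/(171953 + 6673) = ((88552/245191 - 20977*√566/3396) + (-233538/255 - 179594/(9*165)))/(171953 + 6673) = ((88552/245191 - 20977*√566/3396) + (-233538*1/255 - 179594/1485))/178626 = ((88552/245191 - 20977*√566/3396) + (-77846/85 - 179594*1/1485))*(1/178626) = ((88552/245191 - 20977*√566/3396) + (-77846/85 - 179594/1485))*(1/178626) = ((88552/245191 - 20977*√566/3396) - 5234672/5049)*(1/178626) = (-75473374312/72821727 - 20977*√566/3396)*(1/178626) = -5390955308/929132414793 - 20977*√566/606613896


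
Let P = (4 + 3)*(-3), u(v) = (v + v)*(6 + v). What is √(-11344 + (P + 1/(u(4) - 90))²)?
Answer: I*√1089879/10 ≈ 104.4*I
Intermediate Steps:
u(v) = 2*v*(6 + v) (u(v) = (2*v)*(6 + v) = 2*v*(6 + v))
P = -21 (P = 7*(-3) = -21)
√(-11344 + (P + 1/(u(4) - 90))²) = √(-11344 + (-21 + 1/(2*4*(6 + 4) - 90))²) = √(-11344 + (-21 + 1/(2*4*10 - 90))²) = √(-11344 + (-21 + 1/(80 - 90))²) = √(-11344 + (-21 + 1/(-10))²) = √(-11344 + (-21 - ⅒)²) = √(-11344 + (-211/10)²) = √(-11344 + 44521/100) = √(-1089879/100) = I*√1089879/10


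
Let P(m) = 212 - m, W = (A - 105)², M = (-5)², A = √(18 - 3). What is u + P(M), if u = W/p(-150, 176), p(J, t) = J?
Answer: 567/5 + 7*√15/5 ≈ 118.82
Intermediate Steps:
A = √15 ≈ 3.8730
M = 25
W = (-105 + √15)² (W = (√15 - 105)² = (-105 + √15)² ≈ 10227.)
u = -(105 - √15)²/150 (u = (105 - √15)²/(-150) = (105 - √15)²*(-1/150) = -(105 - √15)²/150 ≈ -68.178)
u + P(M) = (-368/5 + 7*√15/5) + (212 - 1*25) = (-368/5 + 7*√15/5) + (212 - 25) = (-368/5 + 7*√15/5) + 187 = 567/5 + 7*√15/5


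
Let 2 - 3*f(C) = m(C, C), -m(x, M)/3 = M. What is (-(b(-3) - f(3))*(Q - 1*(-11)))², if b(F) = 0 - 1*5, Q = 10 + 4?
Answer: 422500/9 ≈ 46944.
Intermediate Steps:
m(x, M) = -3*M
f(C) = ⅔ + C (f(C) = ⅔ - (-1)*C = ⅔ + C)
Q = 14
b(F) = -5 (b(F) = 0 - 5 = -5)
(-(b(-3) - f(3))*(Q - 1*(-11)))² = (-(-5 - (⅔ + 3))*(14 - 1*(-11)))² = (-(-5 - 1*11/3)*(14 + 11))² = (-(-5 - 11/3)*25)² = (-(-26)*25/3)² = (-1*(-650/3))² = (650/3)² = 422500/9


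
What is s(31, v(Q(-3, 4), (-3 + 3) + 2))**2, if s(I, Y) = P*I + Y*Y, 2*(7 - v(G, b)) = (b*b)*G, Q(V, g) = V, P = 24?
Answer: 833569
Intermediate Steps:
v(G, b) = 7 - G*b**2/2 (v(G, b) = 7 - b*b*G/2 = 7 - b**2*G/2 = 7 - G*b**2/2)
s(I, Y) = Y**2 + 24*I (s(I, Y) = 24*I + Y*Y = 24*I + Y**2 = Y**2 + 24*I)
s(31, v(Q(-3, 4), (-3 + 3) + 2))**2 = ((7 - 1/2*(-3)*((-3 + 3) + 2)**2)**2 + 24*31)**2 = ((7 - 1/2*(-3)*(0 + 2)**2)**2 + 744)**2 = ((7 - 1/2*(-3)*2**2)**2 + 744)**2 = ((7 - 1/2*(-3)*4)**2 + 744)**2 = ((7 + 6)**2 + 744)**2 = (13**2 + 744)**2 = (169 + 744)**2 = 913**2 = 833569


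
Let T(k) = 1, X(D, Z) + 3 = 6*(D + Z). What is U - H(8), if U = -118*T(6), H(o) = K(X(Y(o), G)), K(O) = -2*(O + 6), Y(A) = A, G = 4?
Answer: 32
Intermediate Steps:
X(D, Z) = -3 + 6*D + 6*Z (X(D, Z) = -3 + 6*(D + Z) = -3 + (6*D + 6*Z) = -3 + 6*D + 6*Z)
K(O) = -12 - 2*O (K(O) = -2*(6 + O) = -12 - 2*O)
H(o) = -54 - 12*o (H(o) = -12 - 2*(-3 + 6*o + 6*4) = -12 - 2*(-3 + 6*o + 24) = -12 - 2*(21 + 6*o) = -12 + (-42 - 12*o) = -54 - 12*o)
U = -118 (U = -118*1 = -118)
U - H(8) = -118 - (-54 - 12*8) = -118 - (-54 - 96) = -118 - 1*(-150) = -118 + 150 = 32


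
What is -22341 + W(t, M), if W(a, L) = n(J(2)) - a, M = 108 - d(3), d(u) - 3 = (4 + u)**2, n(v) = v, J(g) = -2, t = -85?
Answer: -22258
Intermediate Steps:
d(u) = 3 + (4 + u)**2
M = 56 (M = 108 - (3 + (4 + 3)**2) = 108 - (3 + 7**2) = 108 - (3 + 49) = 108 - 1*52 = 108 - 52 = 56)
W(a, L) = -2 - a
-22341 + W(t, M) = -22341 + (-2 - 1*(-85)) = -22341 + (-2 + 85) = -22341 + 83 = -22258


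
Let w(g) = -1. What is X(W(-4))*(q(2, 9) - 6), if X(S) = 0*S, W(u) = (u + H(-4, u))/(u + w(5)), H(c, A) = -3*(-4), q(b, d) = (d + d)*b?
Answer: 0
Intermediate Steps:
q(b, d) = 2*b*d (q(b, d) = (2*d)*b = 2*b*d)
H(c, A) = 12
W(u) = (12 + u)/(-1 + u) (W(u) = (u + 12)/(u - 1) = (12 + u)/(-1 + u))
X(S) = 0
X(W(-4))*(q(2, 9) - 6) = 0*(2*2*9 - 6) = 0*(36 - 6) = 0*30 = 0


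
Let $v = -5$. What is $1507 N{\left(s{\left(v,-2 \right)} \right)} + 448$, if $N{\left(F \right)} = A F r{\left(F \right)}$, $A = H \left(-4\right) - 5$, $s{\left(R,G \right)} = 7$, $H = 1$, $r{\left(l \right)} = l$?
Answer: $-664139$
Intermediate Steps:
$A = -9$ ($A = 1 \left(-4\right) - 5 = -4 - 5 = -9$)
$N{\left(F \right)} = - 9 F^{2}$ ($N{\left(F \right)} = - 9 F F = - 9 F^{2}$)
$1507 N{\left(s{\left(v,-2 \right)} \right)} + 448 = 1507 \left(- 9 \cdot 7^{2}\right) + 448 = 1507 \left(\left(-9\right) 49\right) + 448 = 1507 \left(-441\right) + 448 = -664587 + 448 = -664139$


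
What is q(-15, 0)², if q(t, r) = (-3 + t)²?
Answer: 104976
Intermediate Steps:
q(-15, 0)² = ((-3 - 15)²)² = ((-18)²)² = 324² = 104976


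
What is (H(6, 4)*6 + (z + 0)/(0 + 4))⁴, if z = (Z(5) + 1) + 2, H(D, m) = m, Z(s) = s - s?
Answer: 96059601/256 ≈ 3.7523e+5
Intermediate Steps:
Z(s) = 0
z = 3 (z = (0 + 1) + 2 = 1 + 2 = 3)
(H(6, 4)*6 + (z + 0)/(0 + 4))⁴ = (4*6 + (3 + 0)/(0 + 4))⁴ = (24 + 3/4)⁴ = (24 + 3*(¼))⁴ = (24 + ¾)⁴ = (99/4)⁴ = 96059601/256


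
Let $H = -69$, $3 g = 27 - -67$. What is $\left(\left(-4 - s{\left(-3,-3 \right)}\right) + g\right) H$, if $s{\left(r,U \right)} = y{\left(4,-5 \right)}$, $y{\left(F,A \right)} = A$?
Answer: $-2231$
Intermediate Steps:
$s{\left(r,U \right)} = -5$
$g = \frac{94}{3}$ ($g = \frac{27 - -67}{3} = \frac{27 + 67}{3} = \frac{1}{3} \cdot 94 = \frac{94}{3} \approx 31.333$)
$\left(\left(-4 - s{\left(-3,-3 \right)}\right) + g\right) H = \left(\left(-4 - -5\right) + \frac{94}{3}\right) \left(-69\right) = \left(\left(-4 + 5\right) + \frac{94}{3}\right) \left(-69\right) = \left(1 + \frac{94}{3}\right) \left(-69\right) = \frac{97}{3} \left(-69\right) = -2231$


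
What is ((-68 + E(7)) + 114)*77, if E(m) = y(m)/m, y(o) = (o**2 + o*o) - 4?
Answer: 4576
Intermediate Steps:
y(o) = -4 + 2*o**2 (y(o) = (o**2 + o**2) - 4 = 2*o**2 - 4 = -4 + 2*o**2)
E(m) = (-4 + 2*m**2)/m
((-68 + E(7)) + 114)*77 = ((-68 + (-4/7 + 2*7)) + 114)*77 = ((-68 + (-4*1/7 + 14)) + 114)*77 = ((-68 + (-4/7 + 14)) + 114)*77 = ((-68 + 94/7) + 114)*77 = (-382/7 + 114)*77 = (416/7)*77 = 4576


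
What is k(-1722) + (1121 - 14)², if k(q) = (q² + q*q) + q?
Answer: 7154295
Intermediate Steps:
k(q) = q + 2*q² (k(q) = (q² + q²) + q = 2*q² + q = q + 2*q²)
k(-1722) + (1121 - 14)² = -1722*(1 + 2*(-1722)) + (1121 - 14)² = -1722*(1 - 3444) + 1107² = -1722*(-3443) + 1225449 = 5928846 + 1225449 = 7154295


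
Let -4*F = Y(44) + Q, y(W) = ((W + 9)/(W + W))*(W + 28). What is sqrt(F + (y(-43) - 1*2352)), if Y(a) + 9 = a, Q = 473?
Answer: 2*I*sqrt(1148659)/43 ≈ 49.849*I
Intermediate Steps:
Y(a) = -9 + a
y(W) = (9 + W)*(28 + W)/(2*W) (y(W) = ((9 + W)/((2*W)))*(28 + W) = ((9 + W)*(1/(2*W)))*(28 + W) = ((9 + W)/(2*W))*(28 + W) = (9 + W)*(28 + W)/(2*W))
F = -127 (F = -((-9 + 44) + 473)/4 = -(35 + 473)/4 = -1/4*508 = -127)
sqrt(F + (y(-43) - 1*2352)) = sqrt(-127 + ((1/2)*(252 - 43*(37 - 43))/(-43) - 1*2352)) = sqrt(-127 + ((1/2)*(-1/43)*(252 - 43*(-6)) - 2352)) = sqrt(-127 + ((1/2)*(-1/43)*(252 + 258) - 2352)) = sqrt(-127 + ((1/2)*(-1/43)*510 - 2352)) = sqrt(-127 + (-255/43 - 2352)) = sqrt(-127 - 101391/43) = sqrt(-106852/43) = 2*I*sqrt(1148659)/43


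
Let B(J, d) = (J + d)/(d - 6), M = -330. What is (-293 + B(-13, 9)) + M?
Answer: -1873/3 ≈ -624.33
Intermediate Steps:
B(J, d) = (J + d)/(-6 + d)
(-293 + B(-13, 9)) + M = (-293 + (-13 + 9)/(-6 + 9)) - 330 = (-293 - 4/3) - 330 = -883/3 - 330 = -1873/3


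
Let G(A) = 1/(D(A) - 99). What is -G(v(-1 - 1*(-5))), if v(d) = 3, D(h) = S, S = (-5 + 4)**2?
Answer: 1/98 ≈ 0.010204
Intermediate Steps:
S = 1 (S = (-1)**2 = 1)
D(h) = 1
G(A) = -1/98 (G(A) = 1/(1 - 99) = 1/(-98) = -1/98)
-G(v(-1 - 1*(-5))) = -1*(-1/98) = 1/98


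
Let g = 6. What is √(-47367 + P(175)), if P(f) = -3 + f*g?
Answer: 4*I*√2895 ≈ 215.22*I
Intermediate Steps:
P(f) = -3 + 6*f (P(f) = -3 + f*6 = -3 + 6*f)
√(-47367 + P(175)) = √(-47367 + (-3 + 6*175)) = √(-47367 + (-3 + 1050)) = √(-47367 + 1047) = √(-46320) = 4*I*√2895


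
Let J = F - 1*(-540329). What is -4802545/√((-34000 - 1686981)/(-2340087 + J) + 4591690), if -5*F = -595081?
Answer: -960509*√324275895593460173535/7717447036623 ≈ -2241.2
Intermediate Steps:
F = 595081/5 (F = -⅕*(-595081) = 595081/5 ≈ 1.1902e+5)
J = 3296726/5 (J = 595081/5 - 1*(-540329) = 595081/5 + 540329 = 3296726/5 ≈ 6.5935e+5)
-4802545/√((-34000 - 1686981)/(-2340087 + J) + 4591690) = -4802545/√((-34000 - 1686981)/(-2340087 + 3296726/5) + 4591690) = -4802545/√(-1720981/(-8403709/5) + 4591690) = -4802545/√(-1720981*(-5/8403709) + 4591690) = -4802545/√(8604905/8403709 + 4591690) = -4802545*√324275895593460173535/38587235183115 = -960509*√324275895593460173535/7717447036623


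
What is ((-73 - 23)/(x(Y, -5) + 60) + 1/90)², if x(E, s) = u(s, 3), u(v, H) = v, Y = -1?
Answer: 2948089/980100 ≈ 3.0079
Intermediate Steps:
x(E, s) = s
((-73 - 23)/(x(Y, -5) + 60) + 1/90)² = ((-73 - 23)/(-5 + 60) + 1/90)² = (-96/55 + 1/90)² = (-1717/990)² = 2948089/980100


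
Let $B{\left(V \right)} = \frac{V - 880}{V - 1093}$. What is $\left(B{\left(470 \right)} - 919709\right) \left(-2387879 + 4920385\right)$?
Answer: $- \frac{1451070975022282}{623} \approx -2.3292 \cdot 10^{12}$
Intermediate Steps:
$B{\left(V \right)} = \frac{-880 + V}{-1093 + V}$
$\left(B{\left(470 \right)} - 919709\right) \left(-2387879 + 4920385\right) = \left(\frac{-880 + 470}{-1093 + 470} - 919709\right) \left(-2387879 + 4920385\right) = \left(\frac{1}{-623} \left(-410\right) - 919709\right) 2532506 = \left(\left(- \frac{1}{623}\right) \left(-410\right) - 919709\right) 2532506 = \left(\frac{410}{623} - 919709\right) 2532506 = \left(- \frac{572978297}{623}\right) 2532506 = - \frac{1451070975022282}{623}$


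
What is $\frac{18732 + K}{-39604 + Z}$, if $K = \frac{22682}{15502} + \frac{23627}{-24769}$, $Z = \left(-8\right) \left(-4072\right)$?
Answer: $- \frac{899087945565}{337316799883} \approx -2.6654$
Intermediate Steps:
$Z = 32576$
$K = \frac{97772352}{191984519}$ ($K = 22682 \cdot \frac{1}{15502} + 23627 \left(- \frac{1}{24769}\right) = \frac{11341}{7751} - \frac{23627}{24769} = \frac{97772352}{191984519} \approx 0.50927$)
$\frac{18732 + K}{-39604 + Z} = \frac{18732 + \frac{97772352}{191984519}}{-39604 + 32576} = \frac{3596351782260}{191984519 \left(-7028\right)} = \frac{3596351782260}{191984519} \left(- \frac{1}{7028}\right) = - \frac{899087945565}{337316799883}$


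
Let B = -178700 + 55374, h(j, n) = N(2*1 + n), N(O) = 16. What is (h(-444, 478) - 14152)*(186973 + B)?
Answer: -899713992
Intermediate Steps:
h(j, n) = 16
B = -123326
(h(-444, 478) - 14152)*(186973 + B) = (16 - 14152)*(186973 - 123326) = -14136*63647 = -899713992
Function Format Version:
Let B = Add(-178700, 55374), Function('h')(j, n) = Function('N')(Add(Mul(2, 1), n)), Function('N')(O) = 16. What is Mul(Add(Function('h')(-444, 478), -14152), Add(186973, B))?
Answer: -899713992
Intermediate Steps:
Function('h')(j, n) = 16
B = -123326
Mul(Add(Function('h')(-444, 478), -14152), Add(186973, B)) = Mul(Add(16, -14152), Add(186973, -123326)) = Mul(-14136, 63647) = -899713992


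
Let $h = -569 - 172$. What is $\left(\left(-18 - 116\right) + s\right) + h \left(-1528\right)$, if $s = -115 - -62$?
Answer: $1132061$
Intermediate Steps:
$h = -741$
$s = -53$ ($s = -115 + 62 = -53$)
$\left(\left(-18 - 116\right) + s\right) + h \left(-1528\right) = \left(\left(-18 - 116\right) - 53\right) - -1132248 = \left(-134 - 53\right) + 1132248 = -187 + 1132248 = 1132061$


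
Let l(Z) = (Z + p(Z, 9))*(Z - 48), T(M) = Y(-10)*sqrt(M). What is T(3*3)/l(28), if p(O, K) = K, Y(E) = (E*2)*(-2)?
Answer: -6/37 ≈ -0.16216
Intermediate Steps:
Y(E) = -4*E (Y(E) = (2*E)*(-2) = -4*E)
T(M) = 40*sqrt(M) (T(M) = (-4*(-10))*sqrt(M) = 40*sqrt(M))
l(Z) = (-48 + Z)*(9 + Z) (l(Z) = (Z + 9)*(Z - 48) = (9 + Z)*(-48 + Z) = (-48 + Z)*(9 + Z))
T(3*3)/l(28) = (40*sqrt(3*3))/(-432 + 28**2 - 39*28) = (40*sqrt(9))/(-432 + 784 - 1092) = (40*3)/(-740) = 120*(-1/740) = -6/37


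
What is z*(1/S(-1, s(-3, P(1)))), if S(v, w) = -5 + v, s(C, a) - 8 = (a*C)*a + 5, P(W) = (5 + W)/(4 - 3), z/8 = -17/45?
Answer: 68/135 ≈ 0.50370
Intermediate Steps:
z = -136/45 (z = 8*(-17/45) = -136/45 ≈ -3.0222)
P(W) = 5 + W (P(W) = (5 + W)/1 = (5 + W)*1 = 5 + W)
s(C, a) = 13 + C*a**2 (s(C, a) = 8 + ((a*C)*a + 5) = 8 + ((C*a)*a + 5) = 8 + (C*a**2 + 5) = 8 + (5 + C*a**2) = 13 + C*a**2)
z*(1/S(-1, s(-3, P(1)))) = -136/(45*(-5 - 1)) = -136/(45*(-6)) = -136*(-1)/(45*6) = -136/45*(-1/6) = 68/135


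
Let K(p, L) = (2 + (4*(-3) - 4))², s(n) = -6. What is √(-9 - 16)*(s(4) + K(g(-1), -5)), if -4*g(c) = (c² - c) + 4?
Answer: 950*I ≈ 950.0*I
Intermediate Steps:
g(c) = -1 - c²/4 + c/4 (g(c) = -((c² - c) + 4)/4 = -(4 + c² - c)/4 = -1 - c²/4 + c/4)
K(p, L) = 196 (K(p, L) = (2 + (-12 - 4))² = (2 - 16)² = (-14)² = 196)
√(-9 - 16)*(s(4) + K(g(-1), -5)) = √(-9 - 16)*(-6 + 196) = √(-25)*190 = (5*I)*190 = 950*I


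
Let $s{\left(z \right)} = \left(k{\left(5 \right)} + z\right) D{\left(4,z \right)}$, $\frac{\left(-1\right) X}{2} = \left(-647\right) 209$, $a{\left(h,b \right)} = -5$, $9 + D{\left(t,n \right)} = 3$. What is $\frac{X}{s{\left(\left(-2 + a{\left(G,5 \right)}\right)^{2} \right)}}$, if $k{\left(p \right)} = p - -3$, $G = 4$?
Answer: $- \frac{7117}{9} \approx -790.78$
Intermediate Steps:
$D{\left(t,n \right)} = -6$ ($D{\left(t,n \right)} = -9 + 3 = -6$)
$X = 270446$ ($X = - 2 \left(\left(-647\right) 209\right) = \left(-2\right) \left(-135223\right) = 270446$)
$k{\left(p \right)} = 3 + p$ ($k{\left(p \right)} = p + 3 = 3 + p$)
$s{\left(z \right)} = -48 - 6 z$ ($s{\left(z \right)} = \left(\left(3 + 5\right) + z\right) \left(-6\right) = \left(8 + z\right) \left(-6\right) = -48 - 6 z$)
$\frac{X}{s{\left(\left(-2 + a{\left(G,5 \right)}\right)^{2} \right)}} = \frac{270446}{-48 - 6 \left(-2 - 5\right)^{2}} = \frac{270446}{-48 - 6 \left(-7\right)^{2}} = \frac{270446}{-48 - 294} = \frac{270446}{-342} = 270446 \left(- \frac{1}{342}\right) = - \frac{7117}{9}$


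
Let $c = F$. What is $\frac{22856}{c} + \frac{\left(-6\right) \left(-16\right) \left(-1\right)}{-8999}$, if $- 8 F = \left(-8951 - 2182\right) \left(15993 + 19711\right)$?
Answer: $\frac{4975592728}{447129524421} \approx 0.011128$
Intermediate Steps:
$F = 49686579$ ($F = - \frac{\left(-8951 - 2182\right) \left(15993 + 19711\right)}{8} = - \frac{\left(-11133\right) 35704}{8} = \left(- \frac{1}{8}\right) \left(-397492632\right) = 49686579$)
$c = 49686579$
$\frac{22856}{c} + \frac{\left(-6\right) \left(-16\right) \left(-1\right)}{-8999} = \frac{22856}{49686579} + \frac{\left(-6\right) \left(-16\right) \left(-1\right)}{-8999} = 22856 \cdot \frac{1}{49686579} + 96 \left(-1\right) \left(- \frac{1}{8999}\right) = \frac{22856}{49686579} - - \frac{96}{8999} = \frac{22856}{49686579} + \frac{96}{8999} = \frac{4975592728}{447129524421}$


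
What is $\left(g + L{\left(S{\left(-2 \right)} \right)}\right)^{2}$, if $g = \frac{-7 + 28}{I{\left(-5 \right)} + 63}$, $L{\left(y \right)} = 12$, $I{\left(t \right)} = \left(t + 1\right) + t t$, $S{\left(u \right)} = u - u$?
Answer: $\frac{2401}{16} \approx 150.06$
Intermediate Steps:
$S{\left(u \right)} = 0$
$I{\left(t \right)} = 1 + t + t^{2}$ ($I{\left(t \right)} = \left(1 + t\right) + t^{2} = 1 + t + t^{2}$)
$g = \frac{1}{4}$ ($g = \frac{-7 + 28}{\left(1 - 5 + \left(-5\right)^{2}\right) + 63} = \frac{21}{\left(1 - 5 + 25\right) + 63} = \frac{21}{21 + 63} = \frac{21}{84} = 21 \cdot \frac{1}{84} = \frac{1}{4} \approx 0.25$)
$\left(g + L{\left(S{\left(-2 \right)} \right)}\right)^{2} = \left(\frac{1}{4} + 12\right)^{2} = \left(\frac{49}{4}\right)^{2} = \frac{2401}{16}$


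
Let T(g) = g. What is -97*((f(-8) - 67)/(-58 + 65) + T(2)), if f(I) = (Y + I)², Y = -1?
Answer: -388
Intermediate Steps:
f(I) = (-1 + I)²
-97*((f(-8) - 67)/(-58 + 65) + T(2)) = -97*(((-1 - 8)² - 67)/(-58 + 65) + 2) = -97*(((-9)² - 67)/7 + 2) = -97*((81 - 67)*(⅐) + 2) = -97*(14*(⅐) + 2) = -97*(2 + 2) = -97*4 = -388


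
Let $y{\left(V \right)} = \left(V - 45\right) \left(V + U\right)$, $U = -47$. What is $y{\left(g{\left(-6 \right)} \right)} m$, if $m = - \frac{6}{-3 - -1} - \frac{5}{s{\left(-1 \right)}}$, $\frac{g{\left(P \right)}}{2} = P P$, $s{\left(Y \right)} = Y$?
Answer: $5400$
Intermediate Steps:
$g{\left(P \right)} = 2 P^{2}$ ($g{\left(P \right)} = 2 P P = 2 P^{2}$)
$m = 8$ ($m = - \frac{6}{-3 - -1} - \frac{5}{-1} = - \frac{6}{-3 + 1} - -5 = - \frac{6}{-2} + 5 = \left(-6\right) \left(- \frac{1}{2}\right) + 5 = 3 + 5 = 8$)
$y{\left(V \right)} = \left(-47 + V\right) \left(-45 + V\right)$ ($y{\left(V \right)} = \left(V - 45\right) \left(V - 47\right) = \left(-45 + V\right) \left(-47 + V\right) = \left(-47 + V\right) \left(-45 + V\right)$)
$y{\left(g{\left(-6 \right)} \right)} m = \left(2115 + \left(2 \left(-6\right)^{2}\right)^{2} - 92 \cdot 2 \left(-6\right)^{2}\right) 8 = \left(2115 + \left(2 \cdot 36\right)^{2} - 92 \cdot 2 \cdot 36\right) 8 = \left(2115 + 72^{2} - 6624\right) 8 = \left(2115 + 5184 - 6624\right) 8 = 675 \cdot 8 = 5400$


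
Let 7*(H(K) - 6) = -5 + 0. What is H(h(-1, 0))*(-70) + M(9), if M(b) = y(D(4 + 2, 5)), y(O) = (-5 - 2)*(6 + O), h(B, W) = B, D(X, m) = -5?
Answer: -377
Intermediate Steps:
y(O) = -42 - 7*O (y(O) = -7*(6 + O) = -42 - 7*O)
M(b) = -7 (M(b) = -42 - 7*(-5) = -42 + 35 = -7)
H(K) = 37/7 (H(K) = 6 + (-5 + 0)/7 = 6 + (1/7)*(-5) = 6 - 5/7 = 37/7)
H(h(-1, 0))*(-70) + M(9) = (37/7)*(-70) - 7 = -370 - 7 = -377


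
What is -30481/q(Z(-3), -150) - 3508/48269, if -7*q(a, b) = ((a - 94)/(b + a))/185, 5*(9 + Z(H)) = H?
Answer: 2935218337547/48269 ≈ 6.0810e+7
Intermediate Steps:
Z(H) = -9 + H/5
q(a, b) = -(-94 + a)/(1295*(a + b)) (q(a, b) = -(a - 94)/(b + a)/(7*185) = -(-94 + a)/(a + b)/(7*185) = -(-94 + a)/(1295*(a + b)))
-30481/q(Z(-3), -150) - 3508/48269 = -30481*1295*((-9 + (⅕)*(-3)) - 150)/(94 - (-9 + (⅕)*(-3))) - 3508/48269 = -30481*1295*((-9 - ⅗) - 150)/(94 - (-9 - ⅗)) - 3508*1/48269 = -30481*1295*(-48/5 - 150)/(94 - 1*(-48/5)) - 3508/48269 = -30481*(-206682/(94 + 48/5)) - 3508/48269 = -30481/((1/1295)*(-5/798)*(518/5)) - 3508/48269 = -30481/(-1/1995) - 3508/48269 = -30481*(-1995) - 3508/48269 = 60809595 - 3508/48269 = 2935218337547/48269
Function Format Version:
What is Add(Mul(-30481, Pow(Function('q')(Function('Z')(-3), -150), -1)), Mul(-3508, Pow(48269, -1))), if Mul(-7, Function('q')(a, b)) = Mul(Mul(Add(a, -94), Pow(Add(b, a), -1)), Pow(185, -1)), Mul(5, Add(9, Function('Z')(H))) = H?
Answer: Rational(2935218337547, 48269) ≈ 6.0810e+7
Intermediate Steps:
Function('Z')(H) = Add(-9, Mul(Rational(1, 5), H))
Function('q')(a, b) = Mul(Rational(-1, 1295), Pow(Add(a, b), -1), Add(-94, a)) (Function('q')(a, b) = Mul(Rational(-1, 7), Mul(Mul(Add(a, -94), Pow(Add(b, a), -1)), Pow(185, -1))) = Mul(Rational(-1, 7), Mul(Mul(Add(-94, a), Pow(Add(a, b), -1)), Rational(1, 185))) = Mul(Rational(-1, 7), Mul(Mul(Pow(Add(a, b), -1), Add(-94, a)), Rational(1, 185))) = Mul(Rational(-1, 7), Mul(Rational(1, 185), Pow(Add(a, b), -1), Add(-94, a))) = Mul(Rational(-1, 1295), Pow(Add(a, b), -1), Add(-94, a)))
Add(Mul(-30481, Pow(Function('q')(Function('Z')(-3), -150), -1)), Mul(-3508, Pow(48269, -1))) = Add(Mul(-30481, Pow(Mul(Rational(1, 1295), Pow(Add(Add(-9, Mul(Rational(1, 5), -3)), -150), -1), Add(94, Mul(-1, Add(-9, Mul(Rational(1, 5), -3))))), -1)), Mul(-3508, Pow(48269, -1))) = Add(Mul(-30481, Pow(Mul(Rational(1, 1295), Pow(Add(Add(-9, Rational(-3, 5)), -150), -1), Add(94, Mul(-1, Add(-9, Rational(-3, 5))))), -1)), Mul(-3508, Rational(1, 48269))) = Add(Mul(-30481, Pow(Mul(Rational(1, 1295), Pow(Add(Rational(-48, 5), -150), -1), Add(94, Mul(-1, Rational(-48, 5)))), -1)), Rational(-3508, 48269)) = Add(Mul(-30481, Pow(Mul(Rational(1, 1295), Pow(Rational(-798, 5), -1), Add(94, Rational(48, 5))), -1)), Rational(-3508, 48269)) = Add(Mul(-30481, Pow(Mul(Rational(1, 1295), Rational(-5, 798), Rational(518, 5)), -1)), Rational(-3508, 48269)) = Add(Mul(-30481, Pow(Rational(-1, 1995), -1)), Rational(-3508, 48269)) = Add(Mul(-30481, -1995), Rational(-3508, 48269)) = Add(60809595, Rational(-3508, 48269)) = Rational(2935218337547, 48269)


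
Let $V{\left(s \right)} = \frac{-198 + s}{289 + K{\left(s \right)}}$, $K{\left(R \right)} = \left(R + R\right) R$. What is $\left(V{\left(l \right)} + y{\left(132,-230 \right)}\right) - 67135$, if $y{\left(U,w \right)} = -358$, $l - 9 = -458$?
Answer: $- \frac{27232818710}{403491} \approx -67493.0$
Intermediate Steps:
$l = -449$ ($l = 9 - 458 = -449$)
$K{\left(R \right)} = 2 R^{2}$ ($K{\left(R \right)} = 2 R R = 2 R^{2}$)
$V{\left(s \right)} = \frac{-198 + s}{289 + 2 s^{2}}$
$\left(V{\left(l \right)} + y{\left(132,-230 \right)}\right) - 67135 = \left(\frac{-198 - 449}{289 + 2 \left(-449\right)^{2}} - 358\right) - 67135 = \left(\frac{1}{289 + 2 \cdot 201601} \left(-647\right) - 358\right) - 67135 = \left(\frac{1}{289 + 403202} \left(-647\right) - 358\right) - 67135 = \left(\frac{1}{403491} \left(-647\right) - 358\right) - 67135 = \left(- \frac{647}{403491} - 358\right) - 67135 = - \frac{144450425}{403491} - 67135 = - \frac{27232818710}{403491}$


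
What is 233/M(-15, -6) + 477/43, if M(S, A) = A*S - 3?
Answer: 51518/3741 ≈ 13.771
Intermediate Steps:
M(S, A) = -3 + A*S
233/M(-15, -6) + 477/43 = 233/(-3 - 6*(-15)) + 477/43 = 233/(-3 + 90) + 477*(1/43) = 233/87 + 477/43 = 51518/3741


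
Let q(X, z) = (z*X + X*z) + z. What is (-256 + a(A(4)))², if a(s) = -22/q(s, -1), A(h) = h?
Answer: 5207524/81 ≈ 64290.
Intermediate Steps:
q(X, z) = z + 2*X*z (q(X, z) = (X*z + X*z) + z = 2*X*z + z = z + 2*X*z)
a(s) = -22/(-1 - 2*s) (a(s) = -22*(-1/(1 + 2*s)) = -22/(-1 - 2*s))
(-256 + a(A(4)))² = (-256 + 22/(1 + 2*4))² = (-256 + 22/(1 + 8))² = (-256 + 22/9)² = (-2282/9)² = 5207524/81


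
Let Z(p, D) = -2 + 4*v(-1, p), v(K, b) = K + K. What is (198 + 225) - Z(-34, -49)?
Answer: 433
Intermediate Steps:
v(K, b) = 2*K
Z(p, D) = -10 (Z(p, D) = -2 + 4*(2*(-1)) = -2 + 4*(-2) = -2 - 8 = -10)
(198 + 225) - Z(-34, -49) = (198 + 225) - 1*(-10) = 423 + 10 = 433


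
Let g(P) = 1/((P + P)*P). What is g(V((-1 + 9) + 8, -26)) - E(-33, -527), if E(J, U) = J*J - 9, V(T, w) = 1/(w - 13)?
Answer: -639/2 ≈ -319.50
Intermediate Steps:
V(T, w) = 1/(-13 + w)
E(J, U) = -9 + J² (E(J, U) = J² - 9 = -9 + J²)
g(P) = 1/(2*P²) (g(P) = 1/(((2*P))*P) = (1/(2*P))/P = 1/(2*P²))
g(V((-1 + 9) + 8, -26)) - E(-33, -527) = 1/(2*(1/(-13 - 26))²) - (-9 + (-33)²) = 1/(2*(1/(-39))²) - (-9 + 1089) = 1/(2*(-1/39)²) - 1*1080 = (½)*1521 - 1080 = 1521/2 - 1080 = -639/2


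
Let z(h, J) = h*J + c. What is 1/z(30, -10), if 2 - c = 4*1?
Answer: -1/302 ≈ -0.0033113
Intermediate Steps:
c = -2 (c = 2 - 4 = -2)
z(h, J) = -2 + J*h (z(h, J) = h*J - 2 = J*h - 2 = -2 + J*h)
1/z(30, -10) = 1/(-2 - 10*30) = 1/(-2 - 300) = 1/(-302) = -1/302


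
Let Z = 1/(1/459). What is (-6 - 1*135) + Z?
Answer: 318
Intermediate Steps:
Z = 459 (Z = 1/(1/459) = 459)
(-6 - 1*135) + Z = (-6 - 1*135) + 459 = (-6 - 135) + 459 = -141 + 459 = 318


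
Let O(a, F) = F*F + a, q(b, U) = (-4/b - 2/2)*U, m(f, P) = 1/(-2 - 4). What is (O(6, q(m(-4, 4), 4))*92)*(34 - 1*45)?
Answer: -8571640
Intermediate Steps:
m(f, P) = -1/6 (m(f, P) = 1/(-6) = -1/6)
q(b, U) = U*(-1 - 4/b) (q(b, U) = (-4/b - 2*1/2)*U = (-4/b - 1)*U = (-1 - 4/b)*U = U*(-1 - 4/b))
O(a, F) = a + F**2 (O(a, F) = F**2 + a = a + F**2)
(O(6, q(m(-4, 4), 4))*92)*(34 - 1*45) = ((6 + (-1*4*(4 - 1/6)/(-1/6))**2)*92)*(34 - 1*45) = ((6 + (-1*4*(-6)*23/6)**2)*92)*(34 - 45) = ((6 + 92**2)*92)*(-11) = ((6 + 8464)*92)*(-11) = (8470*92)*(-11) = 779240*(-11) = -8571640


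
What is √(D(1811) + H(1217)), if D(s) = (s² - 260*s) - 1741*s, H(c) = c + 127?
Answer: I*√342746 ≈ 585.45*I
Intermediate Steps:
H(c) = 127 + c
D(s) = s² - 2001*s
√(D(1811) + H(1217)) = √(1811*(-2001 + 1811) + (127 + 1217)) = √(1811*(-190) + 1344) = √(-344090 + 1344) = √(-342746) = I*√342746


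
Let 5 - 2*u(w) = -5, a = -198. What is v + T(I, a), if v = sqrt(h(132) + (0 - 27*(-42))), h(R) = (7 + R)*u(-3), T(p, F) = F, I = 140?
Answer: -198 + sqrt(1829) ≈ -155.23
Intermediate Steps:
u(w) = 5 (u(w) = 5/2 - 1/2*(-5) = 5/2 + 5/2 = 5)
h(R) = 35 + 5*R (h(R) = (7 + R)*5 = 35 + 5*R)
v = sqrt(1829) (v = sqrt((35 + 5*132) + (0 - 27*(-42))) = sqrt((35 + 660) + (0 + 1134)) = sqrt(695 + 1134) = sqrt(1829) ≈ 42.767)
v + T(I, a) = sqrt(1829) - 198 = -198 + sqrt(1829)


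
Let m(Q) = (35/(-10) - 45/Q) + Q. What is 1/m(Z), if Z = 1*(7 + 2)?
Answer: 2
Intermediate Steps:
Z = 9 (Z = 1*9 = 9)
m(Q) = -7/2 + Q - 45/Q (m(Q) = (35*(-⅒) - 45/Q) + Q = (-7/2 - 45/Q) + Q = -7/2 + Q - 45/Q)
1/m(Z) = 1/(-7/2 + 9 - 45/9) = 1/(-7/2 + 9 - 45*⅑) = 1/(-7/2 + 9 - 5) = 1/(½) = 2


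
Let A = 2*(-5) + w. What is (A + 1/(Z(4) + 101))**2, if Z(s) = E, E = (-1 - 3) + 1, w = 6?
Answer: 152881/9604 ≈ 15.918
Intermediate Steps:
E = -3 (E = -4 + 1 = -3)
Z(s) = -3
A = -4 (A = 2*(-5) + 6 = -10 + 6 = -4)
(A + 1/(Z(4) + 101))**2 = (-4 + 1/(-3 + 101))**2 = (-4 + 1/98)**2 = (-391/98)**2 = 152881/9604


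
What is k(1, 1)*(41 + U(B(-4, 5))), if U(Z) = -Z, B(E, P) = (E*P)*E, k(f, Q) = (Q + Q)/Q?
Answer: -78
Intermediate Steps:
k(f, Q) = 2 (k(f, Q) = (2*Q)/Q = 2)
B(E, P) = P*E**2
k(1, 1)*(41 + U(B(-4, 5))) = 2*(41 - 5*(-4)**2) = 2*(41 - 5*16) = 2*(41 - 1*80) = 2*(41 - 80) = 2*(-39) = -78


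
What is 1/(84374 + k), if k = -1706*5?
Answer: 1/75844 ≈ 1.3185e-5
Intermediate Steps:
k = -8530
1/(84374 + k) = 1/(84374 - 8530) = 1/75844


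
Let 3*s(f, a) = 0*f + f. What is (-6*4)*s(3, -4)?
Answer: -24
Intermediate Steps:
s(f, a) = f/3 (s(f, a) = (0*f + f)/3 = (0 + f)/3 = f/3)
(-6*4)*s(3, -4) = (-6*4)*((⅓)*3) = -24*1 = -24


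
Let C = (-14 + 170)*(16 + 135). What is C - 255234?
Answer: -231678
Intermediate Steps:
C = 23556 (C = 156*151 = 23556)
C - 255234 = 23556 - 255234 = -231678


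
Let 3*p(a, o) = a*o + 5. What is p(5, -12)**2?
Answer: 3025/9 ≈ 336.11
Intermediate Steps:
p(a, o) = 5/3 + a*o/3 (p(a, o) = (a*o + 5)/3 = (5 + a*o)/3 = 5/3 + a*o/3)
p(5, -12)**2 = (5/3 + (1/3)*5*(-12))**2 = (5/3 - 20)**2 = (-55/3)**2 = 3025/9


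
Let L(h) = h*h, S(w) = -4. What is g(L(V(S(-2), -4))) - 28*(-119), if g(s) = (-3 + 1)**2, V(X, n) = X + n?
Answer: 3336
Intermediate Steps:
L(h) = h**2
g(s) = 4 (g(s) = (-2)**2 = 4)
g(L(V(S(-2), -4))) - 28*(-119) = 4 - 28*(-119) = 4 + 3332 = 3336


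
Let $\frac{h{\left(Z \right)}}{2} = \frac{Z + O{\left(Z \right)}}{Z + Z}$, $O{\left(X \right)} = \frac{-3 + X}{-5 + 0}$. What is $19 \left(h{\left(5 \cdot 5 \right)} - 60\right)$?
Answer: $- \frac{140543}{125} \approx -1124.3$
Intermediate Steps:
$O{\left(X \right)} = \frac{3}{5} - \frac{X}{5}$ ($O{\left(X \right)} = \frac{-3 + X}{-5} = \left(-3 + X\right) \left(- \frac{1}{5}\right) = \frac{3}{5} - \frac{X}{5}$)
$h{\left(Z \right)} = \frac{\frac{3}{5} + \frac{4 Z}{5}}{Z}$ ($h{\left(Z \right)} = 2 \frac{Z - \left(- \frac{3}{5} + \frac{Z}{5}\right)}{Z + Z} = 2 \frac{\frac{3}{5} + \frac{4 Z}{5}}{2 Z} = \frac{\frac{3}{5} + \frac{4 Z}{5}}{Z}$)
$19 \left(h{\left(5 \cdot 5 \right)} - 60\right) = 19 \left(\frac{3 + 4 \cdot 5 \cdot 5}{5 \cdot 5 \cdot 5} - 60\right) = 19 \left(\frac{3 + 4 \cdot 25}{5 \cdot 25} - 60\right) = 19 \left(\frac{1}{5} \cdot \frac{1}{25} \left(3 + 100\right) - 60\right) = 19 \left(\frac{1}{5} \cdot \frac{1}{25} \cdot 103 - 60\right) = 19 \left(\frac{103}{125} - 60\right) = 19 \left(- \frac{7397}{125}\right) = - \frac{140543}{125}$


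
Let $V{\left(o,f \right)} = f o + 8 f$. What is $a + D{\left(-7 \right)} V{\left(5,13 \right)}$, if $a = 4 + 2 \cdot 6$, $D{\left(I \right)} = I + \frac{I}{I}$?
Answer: $-998$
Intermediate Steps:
$V{\left(o,f \right)} = 8 f + f o$
$D{\left(I \right)} = 1 + I$ ($D{\left(I \right)} = I + 1 = 1 + I$)
$a = 16$ ($a = 4 + 12 = 16$)
$a + D{\left(-7 \right)} V{\left(5,13 \right)} = 16 + \left(1 - 7\right) 13 \left(8 + 5\right) = 16 - 6 \cdot 13 \cdot 13 = 16 - 1014 = -998$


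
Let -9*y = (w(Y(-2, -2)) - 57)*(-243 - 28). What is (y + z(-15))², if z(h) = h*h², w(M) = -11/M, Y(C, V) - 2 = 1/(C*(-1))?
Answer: 55258845184/2025 ≈ 2.7288e+7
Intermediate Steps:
Y(C, V) = 2 - 1/C (Y(C, V) = 2 + 1/(C*(-1)) = 2 + 1/(-C) = 2 - 1/C)
z(h) = h³
y = -83197/45 (y = -(-11/(2 - 1/(-2)) - 57)*(-243 - 28)/9 = -(-11/(2 - 1*(-½)) - 57)*(-271)/9 = -(-11/(2 + ½) - 57)*(-271)/9 = -(-11/5/2 - 57)*(-271)/9 = -(-11*⅖ - 57)*(-271)/9 = -(-22/5 - 57)*(-271)/9 = -(-307)*(-271)/45 = -⅑*83197/5 = -83197/45 ≈ -1848.8)
(y + z(-15))² = (-83197/45 + (-15)³)² = (-83197/45 - 3375)² = (-235072/45)² = 55258845184/2025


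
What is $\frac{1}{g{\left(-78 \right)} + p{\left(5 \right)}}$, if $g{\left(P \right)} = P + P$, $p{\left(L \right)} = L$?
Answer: $- \frac{1}{151} \approx -0.0066225$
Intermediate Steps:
$g{\left(P \right)} = 2 P$
$\frac{1}{g{\left(-78 \right)} + p{\left(5 \right)}} = \frac{1}{2 \left(-78\right) + 5} = \frac{1}{-156 + 5} = \frac{1}{-151} = - \frac{1}{151}$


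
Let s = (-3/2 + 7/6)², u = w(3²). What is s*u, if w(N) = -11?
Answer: -11/9 ≈ -1.2222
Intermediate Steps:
u = -11
s = ⅑ (s = (-3*½ + 7*(⅙))² = (-3/2 + 7/6)² = (-⅓)² = ⅑ ≈ 0.11111)
s*u = (⅑)*(-11) = -11/9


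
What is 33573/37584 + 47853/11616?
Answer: 15197855/3031776 ≈ 5.0129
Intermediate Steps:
33573/37584 + 47853/11616 = 33573*(1/37584) + 47853*(1/11616) = 11191/12528 + 15951/3872 = 15197855/3031776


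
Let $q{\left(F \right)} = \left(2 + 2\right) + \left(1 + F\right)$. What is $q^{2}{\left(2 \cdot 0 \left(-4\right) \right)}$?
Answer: $25$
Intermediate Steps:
$q{\left(F \right)} = 5 + F$ ($q{\left(F \right)} = 4 + \left(1 + F\right) = 5 + F$)
$q^{2}{\left(2 \cdot 0 \left(-4\right) \right)} = \left(5 + 2 \cdot 0 \left(-4\right)\right)^{2} = \left(5 + 0 \left(-4\right)\right)^{2} = \left(5 + 0\right)^{2} = 5^{2} = 25$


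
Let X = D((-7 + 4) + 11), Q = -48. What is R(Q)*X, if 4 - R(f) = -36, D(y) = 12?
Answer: 480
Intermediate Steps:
R(f) = 40 (R(f) = 4 - 1*(-36) = 4 + 36 = 40)
X = 12
R(Q)*X = 40*12 = 480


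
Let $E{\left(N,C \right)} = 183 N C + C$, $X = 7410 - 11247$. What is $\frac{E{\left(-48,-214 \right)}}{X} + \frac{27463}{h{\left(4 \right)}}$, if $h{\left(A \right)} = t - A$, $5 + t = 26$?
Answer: $\frac{73422977}{65229} \approx 1125.6$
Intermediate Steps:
$t = 21$ ($t = -5 + 26 = 21$)
$X = -3837$
$h{\left(A \right)} = 21 - A$
$E{\left(N,C \right)} = C + 183 C N$ ($E{\left(N,C \right)} = 183 C N + C = C + 183 C N$)
$\frac{E{\left(-48,-214 \right)}}{X} + \frac{27463}{h{\left(4 \right)}} = \frac{\left(-214\right) \left(1 + 183 \left(-48\right)\right)}{-3837} + \frac{27463}{21 - 4} = - 214 \left(1 - 8784\right) \left(- \frac{1}{3837}\right) + \frac{27463}{21 - 4} = \left(-214\right) \left(-8783\right) \left(- \frac{1}{3837}\right) + \frac{27463}{17} = 1879562 \left(- \frac{1}{3837}\right) + 27463 \cdot \frac{1}{17} = - \frac{1879562}{3837} + \frac{27463}{17} = \frac{73422977}{65229}$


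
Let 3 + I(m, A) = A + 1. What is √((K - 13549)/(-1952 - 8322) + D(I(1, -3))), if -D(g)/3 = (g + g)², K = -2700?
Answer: I*√31499580574/10274 ≈ 17.275*I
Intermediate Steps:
I(m, A) = -2 + A (I(m, A) = -3 + (A + 1) = -3 + (1 + A) = -2 + A)
D(g) = -12*g² (D(g) = -3*(g + g)² = -3*4*g² = -12*g²)
√((K - 13549)/(-1952 - 8322) + D(I(1, -3))) = √((-2700 - 13549)/(-1952 - 8322) - 12*(-2 - 3)²) = √(-16249/(-10274) - 12*(-5)²) = √(-16249*(-1/10274) - 12*25) = √(16249/10274 - 300) = √(-3065951/10274) = I*√31499580574/10274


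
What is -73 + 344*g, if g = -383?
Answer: -131825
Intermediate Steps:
-73 + 344*g = -73 + 344*(-383) = -73 - 131752 = -131825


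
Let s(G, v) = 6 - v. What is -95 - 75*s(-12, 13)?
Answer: 430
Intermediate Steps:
-95 - 75*s(-12, 13) = -95 - 75*(6 - 1*13) = -95 - 75*(6 - 13) = -95 - 75*(-7) = -95 + 525 = 430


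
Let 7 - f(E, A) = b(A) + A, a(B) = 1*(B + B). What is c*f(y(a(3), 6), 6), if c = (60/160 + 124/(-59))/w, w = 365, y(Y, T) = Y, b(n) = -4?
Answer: -815/34456 ≈ -0.023653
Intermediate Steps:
a(B) = 2*B (a(B) = 1*(2*B) = 2*B)
f(E, A) = 11 - A (f(E, A) = 7 - (-4 + A) = 7 + (4 - A) = 11 - A)
c = -163/34456 (c = (60/160 + 124/(-59))/365 = (60*(1/160) + 124*(-1/59))*(1/365) = (3/8 - 124/59)*(1/365) = -815/472*1/365 = -163/34456 ≈ -0.0047307)
c*f(y(a(3), 6), 6) = -163*(11 - 1*6)/34456 = -163*(11 - 6)/34456 = -163/34456*5 = -815/34456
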